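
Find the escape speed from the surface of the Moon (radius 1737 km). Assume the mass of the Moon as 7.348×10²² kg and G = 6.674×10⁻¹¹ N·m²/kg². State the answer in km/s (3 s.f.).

μ = GM = 6.674×10⁻¹¹ × 7.348×10²² = 4.904×10¹² m³/s².
r = R = 1.737×10⁶ m.
Escape speed v_esc = √(2μ/r) = √(2 × 4.904×10¹² / 1.737×10⁶) = √(5.647×10⁶) = 2376 m/s.
= 2.376 km/s.

v_esc ≈ 2.38 km/s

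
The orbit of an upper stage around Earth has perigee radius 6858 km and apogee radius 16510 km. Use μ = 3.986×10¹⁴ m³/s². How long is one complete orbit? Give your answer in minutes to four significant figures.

T ≈ 209.5 minutes

Semi-major axis a = (r_p + r_a)/2 = (6858.0 + 16510)/2 = 11684 km = 1.168×10⁷ m.
By Kepler's third law T = 2π√(a³/μ) = 2π × 2.000×10³ = 1.257×10⁴ s.
= 209.5 minutes.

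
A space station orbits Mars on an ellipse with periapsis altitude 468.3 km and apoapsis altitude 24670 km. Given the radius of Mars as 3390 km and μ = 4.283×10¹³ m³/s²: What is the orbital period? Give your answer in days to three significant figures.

T ≈ 0.708 days

r_p = 3390 + 468.3 = 3858.3 km = 3.8583×10⁶ m.
r_a = 3390 + 24670 = 28060 km = 2.8060×10⁷ m.
Semi-major axis a = (r_p + r_a)/2 = (3858.3 + 28060)/2 = 15959 km = 1.596×10⁷ m.
By Kepler's third law T = 2π√(a³/μ) = 2π × 9.742×10³ = 6.121×10⁴ s.
= 0.7084 days.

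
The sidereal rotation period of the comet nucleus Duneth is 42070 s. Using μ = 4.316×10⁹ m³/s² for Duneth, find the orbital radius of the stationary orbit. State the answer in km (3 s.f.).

A synchronous orbit has period T, so by Kepler's third law a = (μT²/4π²)^(1/3).
μT²/4π² = 4.316×10⁹ × (4.207×10⁴)² / 39.48 = 1.935×10¹⁷ m³.
a = 5.784×10⁵ m = 578.39 km.

r_sync ≈ 578 km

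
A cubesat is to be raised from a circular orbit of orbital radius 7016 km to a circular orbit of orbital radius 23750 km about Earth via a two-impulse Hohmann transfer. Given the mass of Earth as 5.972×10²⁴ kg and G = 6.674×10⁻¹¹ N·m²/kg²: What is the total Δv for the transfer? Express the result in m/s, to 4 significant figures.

μ = GM = 6.674×10⁻¹¹ × 5.972×10²⁴ = 3.986×10¹⁴ m³/s².
r₁ = 7016 km = 7.016×10⁶ m.
r₂ = 23750 km = 2.375×10⁷ m.
Transfer ellipse a_t = (r₁ + r₂)/2 = 1.538×10⁷ m.
At r₁: circular v_c1 = √(μ/r₁) = 7537 m/s; transfer-perigee v_p = √[μ(2/r₁ − 1/a_t)] = 9365 m/s.
Δv₁ = v_p − v_c1 = 1828 m/s.
At r₂: circular v_c2 = √(μ/r₂) = 4097 m/s; transfer-apogee v_a = √[μ(2/r₂ − 1/a_t)] = 2767 m/s.
Δv₂ = v_c2 − v_a = 1330 m/s.
Total Δv = Δv₁ + Δv₂ = 3158 m/s.

Δv_total ≈ 3158 m/s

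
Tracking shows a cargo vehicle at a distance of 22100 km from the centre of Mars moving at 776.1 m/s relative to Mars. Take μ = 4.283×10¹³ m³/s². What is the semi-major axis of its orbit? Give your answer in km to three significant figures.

a ≈ 13100 km

r = 2.210×10⁷ m.
Specific orbital energy ε = v²/2 − μ/r = (776.1)²/2 − 4.283×10¹³/2.210×10⁷ = -1.637×10⁶ J/kg.
Since ε = −μ/(2a), a = −μ/(2ε) = 1.308×10⁷ m = 13083 km.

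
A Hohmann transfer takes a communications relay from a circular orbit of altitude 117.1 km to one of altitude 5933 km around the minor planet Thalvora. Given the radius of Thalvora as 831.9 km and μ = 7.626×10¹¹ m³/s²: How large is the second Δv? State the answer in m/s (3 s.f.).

r₁ = 831.9 + 117.1 = 949.00 km = 9.4900×10⁵ m.
r₂ = 831.9 + 5933 = 6764.9 km = 6.7649×10⁶ m.
Transfer ellipse a_t = (r₁ + r₂)/2 = 3.857×10⁶ m.
At r₁: circular v_c1 = √(μ/r₁) = 896.4 m/s; transfer-periapsis v_p = √[μ(2/r₁ − 1/a_t)] = 1187 m/s.
At r₂: circular v_c2 = √(μ/r₂) = 335.8 m/s; transfer-apoapsis v_a = √[μ(2/r₂ − 1/a_t)] = 166.5 m/s.
Δv₂ = v_c2 − v_a = 169.2 m/s.

Δv ≈ 169 m/s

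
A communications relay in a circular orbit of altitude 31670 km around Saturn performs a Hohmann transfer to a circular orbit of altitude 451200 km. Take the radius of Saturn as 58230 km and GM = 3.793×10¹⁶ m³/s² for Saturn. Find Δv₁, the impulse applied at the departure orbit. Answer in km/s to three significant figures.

Δv ≈ 6.24 km/s

r₁ = 58230 + 31670 = 89900 km = 8.9900×10⁷ m.
r₂ = 58230 + 451200 = 509430 km = 5.0943×10⁸ m.
Transfer ellipse a_t = (r₁ + r₂)/2 = 2.997×10⁸ m.
At r₁: circular v_c1 = √(μ/r₁) = 20540 m/s; transfer-perikrone v_p = √[μ(2/r₁ − 1/a_t)] = 26780 m/s.
Δv₁ = v_p − v_c1 = 6241 m/s.
= 6.241 km/s.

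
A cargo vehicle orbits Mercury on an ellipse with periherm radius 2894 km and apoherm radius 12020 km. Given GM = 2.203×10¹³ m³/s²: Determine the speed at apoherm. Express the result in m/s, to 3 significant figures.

Semi-major axis a = (r_p + r_a)/2 = 7457.0 km = 7.457×10⁶ m.
Vis-viva: v² = μ(2/r − 1/a) = 2.203×10¹³ × (1.664×10⁻⁷ − 1.341×10⁻⁷) = 7.113×10⁵ m²/s².
v = 843.4 m/s.

v ≈ 843 m/s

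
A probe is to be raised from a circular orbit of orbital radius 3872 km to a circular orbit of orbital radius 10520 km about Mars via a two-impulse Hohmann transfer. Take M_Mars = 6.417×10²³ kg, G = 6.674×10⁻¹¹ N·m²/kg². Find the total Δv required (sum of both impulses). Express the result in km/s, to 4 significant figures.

Δv_total ≈ 1.233 km/s

μ = GM = 6.674×10⁻¹¹ × 6.417×10²³ = 4.283×10¹³ m³/s².
r₁ = 3872 km = 3.872×10⁶ m.
r₂ = 10520 km = 1.052×10⁷ m.
Transfer ellipse a_t = (r₁ + r₂)/2 = 7.196×10⁶ m.
At r₁: circular v_c1 = √(μ/r₁) = 3326 m/s; transfer-periapsis v_p = √[μ(2/r₁ − 1/a_t)] = 4021 m/s.
Δv₁ = v_p − v_c1 = 695.4 m/s.
At r₂: circular v_c2 = √(μ/r₂) = 2018 m/s; transfer-apoapsis v_a = √[μ(2/r₂ − 1/a_t)] = 1480 m/s.
Δv₂ = v_c2 − v_a = 537.6 m/s.
Total Δv = Δv₁ + Δv₂ = 1233 m/s = 1.233 km/s.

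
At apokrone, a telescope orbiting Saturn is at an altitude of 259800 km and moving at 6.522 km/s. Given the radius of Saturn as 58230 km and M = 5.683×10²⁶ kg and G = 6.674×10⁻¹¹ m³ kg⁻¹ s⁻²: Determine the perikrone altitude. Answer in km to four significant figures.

perikrone altitude ≈ 10800 km

μ = GM = 6.674×10⁻¹¹ × 5.683×10²⁶ = 3.793×10¹⁶ m³/s².
r_a = 58230 + 259800 = 3.1803×10⁵ km = 3.180×10⁸ m.
Specific energy ε = v²/2 − μ/r = -9.799×10⁷ J/kg, so a = −μ/(2ε) = 1.935×10⁸ m.
The apsides satisfy r_p + r_a = 2a, so the perikrone radius is 2a − r_a = 6.903×10⁷ m = 69025 km.
Perikrone altitude = 69025 − 58230 = 10795 km.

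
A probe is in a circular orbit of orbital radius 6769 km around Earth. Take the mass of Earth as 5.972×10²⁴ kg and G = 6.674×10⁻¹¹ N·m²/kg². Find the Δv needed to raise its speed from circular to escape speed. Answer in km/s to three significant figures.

Δv ≈ 3.18 km/s

μ = GM = 6.674×10⁻¹¹ × 5.972×10²⁴ = 3.986×10¹⁴ m³/s².
r = 6769 km = 6.769×10⁶ m.
Circular speed v_c = √(μ/r) = 7673 m/s.
Escape speed v_esc = √(2μ/r) = √2 × v_c = 10850 m/s.
Δv = v_esc − v_c = 3178 m/s = 3.178 km/s.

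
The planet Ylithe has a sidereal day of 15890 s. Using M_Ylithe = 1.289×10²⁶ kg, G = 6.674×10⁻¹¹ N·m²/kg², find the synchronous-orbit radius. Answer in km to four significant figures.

r_sync ≈ 38030 km

μ = GM = 6.674×10⁻¹¹ × 1.289×10²⁶ = 8.603×10¹⁵ m³/s².
A synchronous orbit has period T, so by Kepler's third law a = (μT²/4π²)^(1/3).
μT²/4π² = 8.603×10¹⁵ × (1.589×10⁴)² / 39.48 = 5.502×10²² m³.
a = 3.803×10⁷ m = 38034 km.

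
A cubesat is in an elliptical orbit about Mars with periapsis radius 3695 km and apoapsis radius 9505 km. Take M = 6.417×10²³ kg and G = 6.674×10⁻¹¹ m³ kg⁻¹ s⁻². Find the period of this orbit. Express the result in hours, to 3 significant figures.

μ = GM = 6.674×10⁻¹¹ × 6.417×10²³ = 4.283×10¹³ m³/s².
Semi-major axis a = (r_p + r_a)/2 = (3695.0 + 9505.0)/2 = 6600.0 km = 6.600×10⁶ m.
By Kepler's third law T = 2π√(a³/μ) = 2π × 2.591×10³ = 1.628×10⁴ s.
= 4.522 hours.

T ≈ 4.52 hours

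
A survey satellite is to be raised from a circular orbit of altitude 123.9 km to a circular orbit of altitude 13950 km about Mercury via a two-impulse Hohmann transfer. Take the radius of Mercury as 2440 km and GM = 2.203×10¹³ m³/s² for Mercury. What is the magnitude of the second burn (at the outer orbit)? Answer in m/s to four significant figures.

Δv ≈ 556.3 m/s

r₁ = 2440 + 123.9 = 2563.9 km = 2.5639×10⁶ m.
r₂ = 2440 + 13950 = 16390 km = 1.6390×10⁷ m.
Transfer ellipse a_t = (r₁ + r₂)/2 = 9.477×10⁶ m.
At r₁: circular v_c1 = √(μ/r₁) = 2931 m/s; transfer-periherm v_p = √[μ(2/r₁ − 1/a_t)] = 3855 m/s.
At r₂: circular v_c2 = √(μ/r₂) = 1159 m/s; transfer-apoherm v_a = √[μ(2/r₂ − 1/a_t)] = 603.0 m/s.
Δv₂ = v_c2 − v_a = 556.3 m/s.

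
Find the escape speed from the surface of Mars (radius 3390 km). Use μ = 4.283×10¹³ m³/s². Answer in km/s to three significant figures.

v_esc ≈ 5.03 km/s

r = R = 3.390×10⁶ m.
Escape speed v_esc = √(2μ/r) = √(2 × 4.283×10¹³ / 3.390×10⁶) = √(2.527×10⁷) = 5027 m/s.
= 5.027 km/s.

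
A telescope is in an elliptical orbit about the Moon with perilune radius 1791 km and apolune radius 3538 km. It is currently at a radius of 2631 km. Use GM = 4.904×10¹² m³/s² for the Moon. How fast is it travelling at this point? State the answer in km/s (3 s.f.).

Semi-major axis a = (r_p + r_a)/2 = 2664.5 km = 2.664×10⁶ m.
Vis-viva: v² = μ(2/r − 1/a) = 4.904×10¹² × (7.602×10⁻⁷ − 3.753×10⁻⁷) = 1.887×10⁶ m²/s².
v = 1374 m/s = 1.374 km/s.

v ≈ 1.37 km/s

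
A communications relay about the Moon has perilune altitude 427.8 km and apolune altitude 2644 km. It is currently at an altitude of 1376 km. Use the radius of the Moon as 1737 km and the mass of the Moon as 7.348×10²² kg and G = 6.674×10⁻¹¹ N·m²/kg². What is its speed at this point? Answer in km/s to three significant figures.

v ≈ 1.29 km/s

μ = GM = 6.674×10⁻¹¹ × 7.348×10²² = 4.904×10¹² m³/s².
r_p = 1737 + 427.8 = 2164.8 km = 2.1648×10⁶ m.
r_a = 1737 + 2644 = 4381.0 km = 4.3810×10⁶ m.
r = 1737 + 1376 = 3113.0 km = 3.113×10⁶ m.
Semi-major axis a = (r_p + r_a)/2 = 3272.9 km = 3.273×10⁶ m.
Vis-viva: v² = μ(2/r − 1/a) = 4.904×10¹² × (6.425×10⁻⁷ − 3.055×10⁻⁷) = 1.652×10⁶ m²/s².
v = 1285 m/s = 1.285 km/s.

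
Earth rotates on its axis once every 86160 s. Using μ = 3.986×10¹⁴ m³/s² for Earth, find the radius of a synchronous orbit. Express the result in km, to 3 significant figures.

r_sync ≈ 42200 km

A synchronous orbit has period T, so by Kepler's third law a = (μT²/4π²)^(1/3).
μT²/4π² = 3.986×10¹⁴ × (8.616×10⁴)² / 39.48 = 7.495×10²² m³.
a = 4.216×10⁷ m = 42163 km.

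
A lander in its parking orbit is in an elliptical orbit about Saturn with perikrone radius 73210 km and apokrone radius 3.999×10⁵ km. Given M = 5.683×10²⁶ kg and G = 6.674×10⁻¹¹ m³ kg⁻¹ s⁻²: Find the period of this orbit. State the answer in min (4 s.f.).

T ≈ 1956 min

μ = GM = 6.674×10⁻¹¹ × 5.683×10²⁶ = 3.793×10¹⁶ m³/s².
Semi-major axis a = (r_p + r_a)/2 = (73210 + 3.9990×10⁵)/2 = 2.3656×10⁵ km = 2.366×10⁸ m.
By Kepler's third law T = 2π√(a³/μ) = 2π × 1.868×10⁴ = 1.174×10⁵ s.
= 1956 min.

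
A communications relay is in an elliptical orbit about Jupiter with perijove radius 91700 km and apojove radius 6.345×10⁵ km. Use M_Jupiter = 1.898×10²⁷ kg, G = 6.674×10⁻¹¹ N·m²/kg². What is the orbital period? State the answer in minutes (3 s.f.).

T ≈ 2040 minutes

μ = GM = 6.674×10⁻¹¹ × 1.898×10²⁷ = 1.267×10¹⁷ m³/s².
Semi-major axis a = (r_p + r_a)/2 = (91700 + 6.3450×10⁵)/2 = 3.6310×10⁵ km = 3.631×10⁸ m.
By Kepler's third law T = 2π√(a³/μ) = 2π × 1.944×10⁴ = 1.221×10⁵ s.
= 2036 minutes.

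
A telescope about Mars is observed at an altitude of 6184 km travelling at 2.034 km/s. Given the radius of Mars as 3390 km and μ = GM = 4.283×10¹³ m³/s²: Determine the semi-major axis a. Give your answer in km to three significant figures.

r = 3390 + 6184 = 9574.0 km = 9.574×10⁶ m.
Specific orbital energy ε = v²/2 − μ/r = (2034)²/2 − 4.283×10¹³/9.574×10⁶ = -2.405×10⁶ J/kg.
Since ε = −μ/(2a), a = −μ/(2ε) = 8.904×10⁶ m = 8904.4 km.

a ≈ 8900 km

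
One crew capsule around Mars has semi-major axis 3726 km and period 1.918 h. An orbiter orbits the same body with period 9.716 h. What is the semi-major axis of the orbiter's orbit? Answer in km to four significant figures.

a₂ ≈ 10990 km

Kepler's third law: a³ ∝ T², so a₂ = a₁ (T₂/T₁)^(2/3).
T₂/T₁ = 5.066, (T₂/T₁)^(2/3) = 2.950.
a₂ = 3726 × 2.950 = 10990 km.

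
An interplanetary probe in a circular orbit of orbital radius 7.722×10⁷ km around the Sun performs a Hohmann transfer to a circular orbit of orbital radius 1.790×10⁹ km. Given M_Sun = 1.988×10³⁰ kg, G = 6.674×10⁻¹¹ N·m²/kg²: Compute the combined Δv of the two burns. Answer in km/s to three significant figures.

μ = GM = 6.674×10⁻¹¹ × 1.988×10³⁰ = 1.327×10²⁰ m³/s².
r₁ = 7.722×10⁷ km = 7.722×10¹⁰ m.
r₂ = 1.790×10⁹ km = 1.790×10¹² m.
Transfer ellipse a_t = (r₁ + r₂)/2 = 9.336×10¹¹ m.
At r₁: circular v_c1 = √(μ/r₁) = 41450 m/s; transfer-perihelion v_p = √[μ(2/r₁ − 1/a_t)] = 57400 m/s.
Δv₁ = v_p − v_c1 = 15940 m/s.
At r₂: circular v_c2 = √(μ/r₂) = 8609 m/s; transfer-aphelion v_a = √[μ(2/r₂ − 1/a_t)] = 2476 m/s.
Δv₂ = v_c2 − v_a = 6133 m/s.
Total Δv = Δv₁ + Δv₂ = 22080 m/s = 22.08 km/s.

Δv_total ≈ 22.1 km/s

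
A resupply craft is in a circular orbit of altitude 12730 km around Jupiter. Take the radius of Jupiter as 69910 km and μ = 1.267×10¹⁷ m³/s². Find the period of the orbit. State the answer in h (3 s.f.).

r = 69910 + 12730 = 82640 km = 8.2640×10⁷ m.
Kepler's third law: T = 2π√(r³/μ) = 2π√((8.264×10⁷)³ / 1.267×10¹⁷).
r³/μ = 4.454×10⁶ s², so T = 2π × 2.111×10³ = 1.326×10⁴ s.
Converting: 1.326×10⁴ s ÷ 3600 = 3.684 h.

T ≈ 3.68 h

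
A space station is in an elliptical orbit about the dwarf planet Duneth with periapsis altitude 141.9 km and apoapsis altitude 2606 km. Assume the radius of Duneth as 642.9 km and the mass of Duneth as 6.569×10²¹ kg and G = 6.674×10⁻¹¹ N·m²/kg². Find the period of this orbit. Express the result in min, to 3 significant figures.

T ≈ 453 min

μ = GM = 6.674×10⁻¹¹ × 6.569×10²¹ = 4.384×10¹¹ m³/s².
r_p = 642.9 + 141.9 = 784.80 km = 7.8480×10⁵ m.
r_a = 642.9 + 2606 = 3248.9 km = 3.2489×10⁶ m.
Semi-major axis a = (r_p + r_a)/2 = (784.80 + 3248.9)/2 = 2016.8 km = 2.017×10⁶ m.
By Kepler's third law T = 2π√(a³/μ) = 2π × 4.326×10³ = 2.718×10⁴ s.
= 453.0 min.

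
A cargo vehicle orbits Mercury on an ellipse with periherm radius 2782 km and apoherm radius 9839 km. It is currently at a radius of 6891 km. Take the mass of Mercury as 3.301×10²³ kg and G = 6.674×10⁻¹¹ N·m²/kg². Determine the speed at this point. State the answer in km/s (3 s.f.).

μ = GM = 6.674×10⁻¹¹ × 3.301×10²³ = 2.203×10¹³ m³/s².
Semi-major axis a = (r_p + r_a)/2 = 6310.5 km = 6.310×10⁶ m.
Vis-viva: v² = μ(2/r − 1/a) = 2.203×10¹³ × (2.902×10⁻⁷ − 1.585×10⁻⁷) = 2.903×10⁶ m²/s².
v = 1704 m/s = 1.704 km/s.

v ≈ 1.70 km/s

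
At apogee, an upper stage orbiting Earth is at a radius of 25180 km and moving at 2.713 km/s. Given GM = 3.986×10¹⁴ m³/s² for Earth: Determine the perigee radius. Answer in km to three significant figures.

perigee radius ≈ 7630 km

r_a = 2.518×10⁷ m.
Specific energy ε = v²/2 − μ/r = -1.215×10⁷ J/kg, so a = −μ/(2ε) = 1.640×10⁷ m.
The apsides satisfy r_p + r_a = 2a, so the perigee radius is 2a − r_a = 7.627×10⁶ m = 7627.0 km.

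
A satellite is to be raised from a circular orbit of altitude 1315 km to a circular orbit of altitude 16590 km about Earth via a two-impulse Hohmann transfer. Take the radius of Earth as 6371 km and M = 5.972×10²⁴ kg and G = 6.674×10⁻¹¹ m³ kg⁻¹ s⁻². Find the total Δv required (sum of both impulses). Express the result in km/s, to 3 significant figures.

Δv_total ≈ 2.83 km/s

μ = GM = 6.674×10⁻¹¹ × 5.972×10²⁴ = 3.986×10¹⁴ m³/s².
r₁ = 6371 + 1315 = 7686.0 km = 7.6860×10⁶ m.
r₂ = 6371 + 16590 = 22961 km = 2.2961×10⁷ m.
Transfer ellipse a_t = (r₁ + r₂)/2 = 1.532×10⁷ m.
At r₁: circular v_c1 = √(μ/r₁) = 7201 m/s; transfer-perigee v_p = √[μ(2/r₁ − 1/a_t)] = 8815 m/s.
Δv₁ = v_p − v_c1 = 1614 m/s.
At r₂: circular v_c2 = √(μ/r₂) = 4166 m/s; transfer-apogee v_a = √[μ(2/r₂ − 1/a_t)] = 2951 m/s.
Δv₂ = v_c2 − v_a = 1216 m/s.
Total Δv = Δv₁ + Δv₂ = 2829 m/s = 2.829 km/s.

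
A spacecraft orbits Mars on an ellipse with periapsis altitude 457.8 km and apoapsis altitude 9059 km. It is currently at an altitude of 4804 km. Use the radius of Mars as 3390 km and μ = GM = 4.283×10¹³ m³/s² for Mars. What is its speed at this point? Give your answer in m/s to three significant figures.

r_p = 3390 + 457.8 = 3847.8 km = 3.8478×10⁶ m.
r_a = 3390 + 9059 = 12449 km = 1.2449×10⁷ m.
r = 3390 + 4804 = 8194.0 km = 8.194×10⁶ m.
Semi-major axis a = (r_p + r_a)/2 = 8148.4 km = 8.148×10⁶ m.
Vis-viva: v² = μ(2/r − 1/a) = 4.283×10¹³ × (2.441×10⁻⁷ − 1.227×10⁻⁷) = 5.198×10⁶ m²/s².
v = 2280 m/s.

v ≈ 2280 m/s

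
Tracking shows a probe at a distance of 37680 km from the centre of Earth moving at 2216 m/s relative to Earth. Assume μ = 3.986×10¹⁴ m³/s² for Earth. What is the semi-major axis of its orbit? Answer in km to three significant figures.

a ≈ 24500 km

r = 3.768×10⁷ m.
Vis-viva rearranged: 1/a = 2/r − v²/μ = 5.308×10⁻⁸ − 1.232×10⁻⁸ = 4.076×10⁻⁸ m⁻¹.
a = 2.453×10⁷ m = 24535 km.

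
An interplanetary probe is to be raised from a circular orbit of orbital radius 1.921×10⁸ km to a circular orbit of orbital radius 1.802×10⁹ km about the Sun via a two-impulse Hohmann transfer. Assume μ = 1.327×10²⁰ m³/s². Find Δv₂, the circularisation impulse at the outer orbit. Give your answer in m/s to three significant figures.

Δv ≈ 4810 m/s

r₁ = 1.921×10⁸ km = 1.921×10¹¹ m.
r₂ = 1.802×10⁹ km = 1.802×10¹² m.
Transfer ellipse a_t = (r₁ + r₂)/2 = 9.970×10¹¹ m.
At r₁: circular v_c1 = √(μ/r₁) = 26280 m/s; transfer-perihelion v_p = √[μ(2/r₁ − 1/a_t)] = 35330 m/s.
At r₂: circular v_c2 = √(μ/r₂) = 8581 m/s; transfer-aphelion v_a = √[μ(2/r₂ − 1/a_t)] = 3767 m/s.
Δv₂ = v_c2 − v_a = 4815 m/s.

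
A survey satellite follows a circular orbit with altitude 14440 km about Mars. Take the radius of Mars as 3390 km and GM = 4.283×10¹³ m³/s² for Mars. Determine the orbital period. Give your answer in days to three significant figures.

r = 3390 + 14440 = 17830 km = 1.7830×10⁷ m.
Kepler's third law: T = 2π√(r³/μ) = 2π√((1.783×10⁷)³ / 4.283×10¹³).
r³/μ = 1.323×10⁸ s², so T = 2π × 1.150×10⁴ = 7.228×10⁴ s.
Converting: 7.228×10⁴ s ÷ 86400 = 0.8366 days.

T ≈ 0.837 days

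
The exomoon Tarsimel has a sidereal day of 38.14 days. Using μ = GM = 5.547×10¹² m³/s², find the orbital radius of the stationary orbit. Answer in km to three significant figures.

r_sync ≈ 1.15×10⁵ km

T = 38.14 days = 3.295×10⁶ s.
A synchronous orbit has period T, so by Kepler's third law a = (μT²/4π²)^(1/3).
μT²/4π² = 5.547×10¹² × (3.295×10⁶)² / 39.48 = 1.526×10²⁴ m³.
a = 1.151×10⁸ m = 1.1512×10⁵ km.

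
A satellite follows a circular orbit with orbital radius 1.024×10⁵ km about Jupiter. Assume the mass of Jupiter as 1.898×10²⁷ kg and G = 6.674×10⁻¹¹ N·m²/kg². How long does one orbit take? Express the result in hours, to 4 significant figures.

μ = GM = 6.674×10⁻¹¹ × 1.898×10²⁷ = 1.267×10¹⁷ m³/s².
r = 1.024×10⁵ km = 1.024×10⁸ m.
Kepler's third law: T = 2π√(r³/μ) = 2π√((1.024×10⁸)³ / 1.267×10¹⁷).
r³/μ = 8.477×10⁶ s², so T = 2π × 2.911×10³ = 1.829×10⁴ s.
Converting: 1.829×10⁴ s ÷ 3600 = 5.081 hours.

T ≈ 5.081 hours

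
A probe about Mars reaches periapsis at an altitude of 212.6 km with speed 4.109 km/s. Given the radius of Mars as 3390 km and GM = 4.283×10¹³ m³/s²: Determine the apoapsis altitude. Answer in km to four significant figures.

r_p = 3390 + 212.6 = 3602.6 km = 3.603×10⁶ m.
Specific energy ε = v²/2 − μ/r = -3.447×10⁶ J/kg, so a = −μ/(2ε) = 6.213×10⁶ m.
The apsides satisfy r_p + r_a = 2a, so the apoapsis radius is 2a − r_p = 8.824×10⁶ m = 8823.8 km.
Apoapsis altitude = 8823.8 − 3390 = 5433.8 km.

apoapsis altitude ≈ 5434 km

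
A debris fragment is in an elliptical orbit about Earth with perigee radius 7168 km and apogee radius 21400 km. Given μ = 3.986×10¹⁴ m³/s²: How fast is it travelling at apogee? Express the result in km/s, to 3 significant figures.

v ≈ 3.06 km/s

Semi-major axis a = (r_p + r_a)/2 = 14284 km = 1.428×10⁷ m.
Vis-viva: v² = μ(2/r − 1/a) = 3.986×10¹⁴ × (9.346×10⁻⁸ − 7.001×10⁻⁸) = 9.347×10⁶ m²/s².
v = 3057 m/s = 3.057 km/s.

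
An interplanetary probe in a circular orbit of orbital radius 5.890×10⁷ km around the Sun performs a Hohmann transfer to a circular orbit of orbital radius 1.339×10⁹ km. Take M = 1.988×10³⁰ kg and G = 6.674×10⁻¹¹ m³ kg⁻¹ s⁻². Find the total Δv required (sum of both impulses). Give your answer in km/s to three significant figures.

μ = GM = 6.674×10⁻¹¹ × 1.988×10³⁰ = 1.327×10²⁰ m³/s².
r₁ = 5.890×10⁷ km = 5.890×10¹⁰ m.
r₂ = 1.339×10⁹ km = 1.339×10¹² m.
Transfer ellipse a_t = (r₁ + r₂)/2 = 6.990×10¹¹ m.
At r₁: circular v_c1 = √(μ/r₁) = 47460 m/s; transfer-perihelion v_p = √[μ(2/r₁ − 1/a_t)] = 65690 m/s.
Δv₁ = v_p − v_c1 = 18230 m/s.
At r₂: circular v_c2 = √(μ/r₂) = 9954 m/s; transfer-aphelion v_a = √[μ(2/r₂ − 1/a_t)] = 2890 m/s.
Δv₂ = v_c2 − v_a = 7065 m/s.
Total Δv = Δv₁ + Δv₂ = 25290 m/s = 25.29 km/s.

Δv_total ≈ 25.3 km/s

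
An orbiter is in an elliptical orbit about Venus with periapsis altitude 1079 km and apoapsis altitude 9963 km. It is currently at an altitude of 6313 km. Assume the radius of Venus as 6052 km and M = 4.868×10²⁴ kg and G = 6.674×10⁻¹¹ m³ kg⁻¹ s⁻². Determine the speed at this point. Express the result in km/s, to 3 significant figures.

v ≈ 4.95 km/s

μ = GM = 6.674×10⁻¹¹ × 4.868×10²⁴ = 3.249×10¹⁴ m³/s².
r_p = 6052 + 1079 = 7131.0 km = 7.1310×10⁶ m.
r_a = 6052 + 9963 = 16015 km = 1.6015×10⁷ m.
r = 6052 + 6313 = 12365 km = 1.236×10⁷ m.
Semi-major axis a = (r_p + r_a)/2 = 11573 km = 1.157×10⁷ m.
Vis-viva: v² = μ(2/r − 1/a) = 3.249×10¹⁴ × (1.617×10⁻⁷ − 8.641×10⁻⁸) = 2.448×10⁷ m²/s².
v = 4947 m/s = 4.947 km/s.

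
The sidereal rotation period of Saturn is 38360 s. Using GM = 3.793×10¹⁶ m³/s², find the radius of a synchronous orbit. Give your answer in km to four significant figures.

A synchronous orbit has period T, so by Kepler's third law a = (μT²/4π²)^(1/3).
μT²/4π² = 3.793×10¹⁶ × (3.836×10⁴)² / 39.48 = 1.414×10²⁴ m³.
a = 1.122×10⁸ m = 1.1223×10⁵ km.

r_sync ≈ 1.122×10⁵ km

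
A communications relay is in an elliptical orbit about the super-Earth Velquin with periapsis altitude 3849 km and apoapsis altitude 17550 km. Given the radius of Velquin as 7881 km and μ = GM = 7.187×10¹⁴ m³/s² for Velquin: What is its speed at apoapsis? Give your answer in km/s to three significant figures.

v ≈ 4.22 km/s

r_p = 7881 + 3849 = 11730 km = 1.1730×10⁷ m.
r_a = 7881 + 17550 = 25431 km = 2.5431×10⁷ m.
Semi-major axis a = (r_p + r_a)/2 = 18580 km = 1.858×10⁷ m.
Vis-viva: v² = μ(2/r − 1/a) = 7.187×10¹⁴ × (7.864×10⁻⁸ − 5.382×10⁻⁸) = 1.784×10⁷ m²/s².
v = 4224 m/s = 4.224 km/s.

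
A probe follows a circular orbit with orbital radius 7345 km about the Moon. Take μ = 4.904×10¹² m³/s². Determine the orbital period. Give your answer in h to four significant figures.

T ≈ 15.69 h

r = 7345 km = 7.345×10⁶ m.
Kepler's third law: T = 2π√(r³/μ) = 2π√((7.345×10⁶)³ / 4.904×10¹²).
r³/μ = 8.080×10⁷ s², so T = 2π × 8.989×10³ = 5.648×10⁴ s.
Converting: 5.648×10⁴ s ÷ 3600 = 15.69 h.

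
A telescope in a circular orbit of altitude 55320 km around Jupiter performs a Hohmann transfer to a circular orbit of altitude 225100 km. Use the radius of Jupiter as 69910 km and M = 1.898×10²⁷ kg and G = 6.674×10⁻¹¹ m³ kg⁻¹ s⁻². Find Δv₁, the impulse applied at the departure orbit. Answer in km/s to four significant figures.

μ = GM = 6.674×10⁻¹¹ × 1.898×10²⁷ = 1.267×10¹⁷ m³/s².
r₁ = 69910 + 55320 = 125230 km = 1.2523×10⁸ m.
r₂ = 69910 + 225100 = 295010 km = 2.9501×10⁸ m.
Transfer ellipse a_t = (r₁ + r₂)/2 = 2.101×10⁸ m.
At r₁: circular v_c1 = √(μ/r₁) = 31800 m/s; transfer-perijove v_p = √[μ(2/r₁ − 1/a_t)] = 37690 m/s.
Δv₁ = v_p − v_c1 = 5881 m/s.
= 5.881 km/s.

Δv ≈ 5.881 km/s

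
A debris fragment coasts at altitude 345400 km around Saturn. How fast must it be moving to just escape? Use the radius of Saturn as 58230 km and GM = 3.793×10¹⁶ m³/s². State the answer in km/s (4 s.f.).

v_esc ≈ 13.71 km/s

r = 58230 + 345400 = 403630 km = 4.0363×10⁸ m.
Escape speed v_esc = √(2μ/r) = √(2 × 3.793×10¹⁶ / 4.036×10⁸) = √(1.879×10⁸) = 13710 m/s.
= 13.71 km/s.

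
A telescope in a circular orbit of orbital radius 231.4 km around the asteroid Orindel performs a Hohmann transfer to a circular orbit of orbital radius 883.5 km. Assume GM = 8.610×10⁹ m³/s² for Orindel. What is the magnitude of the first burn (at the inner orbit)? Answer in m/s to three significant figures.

r₁ = 231.4 km = 2.314×10⁵ m.
r₂ = 883.5 km = 8.835×10⁵ m.
Transfer ellipse a_t = (r₁ + r₂)/2 = 5.574×10⁵ m.
At r₁: circular v_c1 = √(μ/r₁) = 192.9 m/s; transfer-periapsis v_p = √[μ(2/r₁ − 1/a_t)] = 242.8 m/s.
Δv₁ = v_p − v_c1 = 49.95 m/s.

Δv ≈ 49.9 m/s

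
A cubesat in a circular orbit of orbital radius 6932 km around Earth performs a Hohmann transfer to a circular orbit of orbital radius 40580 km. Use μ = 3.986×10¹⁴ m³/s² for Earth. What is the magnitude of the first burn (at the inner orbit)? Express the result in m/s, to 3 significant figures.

Δv ≈ 2330 m/s

r₁ = 6932 km = 6.932×10⁶ m.
r₂ = 40580 km = 4.058×10⁷ m.
Transfer ellipse a_t = (r₁ + r₂)/2 = 2.376×10⁷ m.
At r₁: circular v_c1 = √(μ/r₁) = 7583 m/s; transfer-perigee v_p = √[μ(2/r₁ − 1/a_t)] = 9911 m/s.
Δv₁ = v_p − v_c1 = 2328 m/s.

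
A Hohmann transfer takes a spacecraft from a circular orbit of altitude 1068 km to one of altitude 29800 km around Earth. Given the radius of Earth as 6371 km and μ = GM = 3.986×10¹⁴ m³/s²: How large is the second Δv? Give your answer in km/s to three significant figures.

Δv ≈ 1.38 km/s

r₁ = 6371 + 1068 = 7439.0 km = 7.4390×10⁶ m.
r₂ = 6371 + 29800 = 36171 km = 3.6171×10⁷ m.
Transfer ellipse a_t = (r₁ + r₂)/2 = 2.180×10⁷ m.
At r₁: circular v_c1 = √(μ/r₁) = 7320 m/s; transfer-perigee v_p = √[μ(2/r₁ − 1/a_t)] = 9428 m/s.
At r₂: circular v_c2 = √(μ/r₂) = 3320 m/s; transfer-apogee v_a = √[μ(2/r₂ − 1/a_t)] = 1939 m/s.
Δv₂ = v_c2 − v_a = 1381 m/s.
= 1.381 km/s.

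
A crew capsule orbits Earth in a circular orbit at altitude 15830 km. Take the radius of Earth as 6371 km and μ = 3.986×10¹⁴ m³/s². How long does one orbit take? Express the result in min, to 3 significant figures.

T ≈ 549 min

r = 6371 + 15830 = 22201 km = 2.2201×10⁷ m.
Kepler's third law: T = 2π√(r³/μ) = 2π√((2.220×10⁷)³ / 3.986×10¹⁴).
r³/μ = 2.745×10⁷ s², so T = 2π × 5.240×10³ = 3.292×10⁴ s.
Converting: 3.292×10⁴ s ÷ 60.00 = 548.7 min.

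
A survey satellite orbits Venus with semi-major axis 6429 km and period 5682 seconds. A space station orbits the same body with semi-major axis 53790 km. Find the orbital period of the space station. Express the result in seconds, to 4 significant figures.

Kepler's third law: T² ∝ a³, so T₂ = T₁ (a₂/a₁)^(3/2).
a₂/a₁ = 8.367, (a₂/a₁)^(3/2) = 24.20.
T₂ = 5682 × 24.20 = 1.375×10⁵ seconds.

T₂ ≈ 1.375×10⁵ seconds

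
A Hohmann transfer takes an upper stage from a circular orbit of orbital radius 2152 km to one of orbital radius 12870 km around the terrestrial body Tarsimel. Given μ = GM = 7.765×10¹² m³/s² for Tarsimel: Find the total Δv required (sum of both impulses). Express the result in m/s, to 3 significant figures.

Δv_total ≈ 948 m/s

r₁ = 2152 km = 2.152×10⁶ m.
r₂ = 12870 km = 1.287×10⁷ m.
Transfer ellipse a_t = (r₁ + r₂)/2 = 7.511×10⁶ m.
At r₁: circular v_c1 = √(μ/r₁) = 1900 m/s; transfer-periapsis v_p = √[μ(2/r₁ − 1/a_t)] = 2487 m/s.
Δv₁ = v_p − v_c1 = 587.0 m/s.
At r₂: circular v_c2 = √(μ/r₂) = 776.8 m/s; transfer-apoapsis v_a = √[μ(2/r₂ − 1/a_t)] = 415.8 m/s.
Δv₂ = v_c2 − v_a = 361.0 m/s.
Total Δv = Δv₁ + Δv₂ = 947.9 m/s.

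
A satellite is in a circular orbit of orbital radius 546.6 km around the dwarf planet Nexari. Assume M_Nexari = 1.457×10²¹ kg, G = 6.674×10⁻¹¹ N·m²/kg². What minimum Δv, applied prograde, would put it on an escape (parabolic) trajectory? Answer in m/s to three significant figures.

μ = GM = 6.674×10⁻¹¹ × 1.457×10²¹ = 9.724×10¹⁰ m³/s².
r = 546.6 km = 5.466×10⁵ m.
Circular speed v_c = √(μ/r) = 421.8 m/s.
Escape speed v_esc = √(2μ/r) = √2 × v_c = 596.5 m/s.
Δv = v_esc − v_c = 174.7 m/s.

Δv ≈ 175 m/s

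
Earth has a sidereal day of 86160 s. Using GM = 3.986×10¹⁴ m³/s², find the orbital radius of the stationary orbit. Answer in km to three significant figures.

r_sync ≈ 42200 km

A synchronous orbit has period T, so by Kepler's third law a = (μT²/4π²)^(1/3).
μT²/4π² = 3.986×10¹⁴ × (8.616×10⁴)² / 39.48 = 7.495×10²² m³.
a = 4.216×10⁷ m = 42163 km.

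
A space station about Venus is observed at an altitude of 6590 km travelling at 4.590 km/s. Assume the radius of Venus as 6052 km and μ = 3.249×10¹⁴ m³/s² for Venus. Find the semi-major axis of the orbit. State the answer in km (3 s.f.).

a ≈ 10700 km

r = 6052 + 6590 = 12642 km = 1.264×10⁷ m.
Vis-viva rearranged: 1/a = 2/r − v²/μ = 1.582×10⁻⁷ − 6.484×10⁻⁸ = 9.336×10⁻⁸ m⁻¹.
a = 1.071×10⁷ m = 10711 km.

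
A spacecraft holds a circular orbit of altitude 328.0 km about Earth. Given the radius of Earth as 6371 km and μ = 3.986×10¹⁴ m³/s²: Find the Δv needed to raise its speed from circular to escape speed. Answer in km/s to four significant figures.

r = 6371 + 328.0 = 6699.0 km = 6.6990×10⁶ m.
Circular speed v_c = √(μ/r) = 7714 m/s.
Escape speed v_esc = √(2μ/r) = √2 × v_c = 10910 m/s.
Δv = v_esc − v_c = 3195 m/s = 3.195 km/s.

Δv ≈ 3.195 km/s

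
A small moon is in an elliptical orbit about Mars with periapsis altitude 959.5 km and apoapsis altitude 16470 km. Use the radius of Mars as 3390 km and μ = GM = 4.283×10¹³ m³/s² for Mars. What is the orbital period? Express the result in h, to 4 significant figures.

T ≈ 11.23 h

r_p = 3390 + 959.5 = 4349.5 km = 4.3495×10⁶ m.
r_a = 3390 + 16470 = 19860 km = 1.9860×10⁷ m.
Semi-major axis a = (r_p + r_a)/2 = (4349.5 + 19860)/2 = 12105 km = 1.210×10⁷ m.
By Kepler's third law T = 2π√(a³/μ) = 2π × 6.435×10³ = 4.043×10⁴ s.
= 11.23 h.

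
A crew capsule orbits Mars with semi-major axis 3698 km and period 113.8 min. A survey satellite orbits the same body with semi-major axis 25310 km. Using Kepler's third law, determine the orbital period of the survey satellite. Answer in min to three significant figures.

T₂ ≈ 2040 min

Kepler's third law: T² ∝ a³, so T₂ = T₁ (a₂/a₁)^(3/2).
a₂/a₁ = 6.844, (a₂/a₁)^(3/2) = 17.91.
T₂ = 113.8 × 17.91 = 2038 min.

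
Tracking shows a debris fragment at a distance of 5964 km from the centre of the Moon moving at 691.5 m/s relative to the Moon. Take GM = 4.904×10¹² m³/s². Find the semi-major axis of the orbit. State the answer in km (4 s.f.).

a ≈ 4205 km

r = 5.964×10⁶ m.
Specific orbital energy ε = v²/2 − μ/r = (691.5)²/2 − 4.904×10¹²/5.964×10⁶ = -5.832×10⁵ J/kg.
Since ε = −μ/(2a), a = −μ/(2ε) = 4.205×10⁶ m = 4204.5 km.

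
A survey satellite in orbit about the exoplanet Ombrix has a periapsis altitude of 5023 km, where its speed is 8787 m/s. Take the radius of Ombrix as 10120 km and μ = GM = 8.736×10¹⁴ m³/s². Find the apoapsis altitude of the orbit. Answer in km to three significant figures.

apoapsis altitude ≈ 20500 km

r_p = 10120 + 5023 = 15143 km = 1.514×10⁷ m.
Specific energy ε = v²/2 − μ/r = -1.908×10⁷ J/kg, so a = −μ/(2ε) = 2.289×10⁷ m.
The apsides satisfy r_p + r_a = 2a, so the apoapsis radius is 2a − r_p = 3.063×10⁷ m = 30633 km.
Apoapsis altitude = 30633 − 10120 = 20513 km.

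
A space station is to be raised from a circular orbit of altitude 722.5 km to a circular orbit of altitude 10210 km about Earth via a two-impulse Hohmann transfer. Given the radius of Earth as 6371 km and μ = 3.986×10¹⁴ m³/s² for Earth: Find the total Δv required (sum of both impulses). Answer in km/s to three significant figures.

r₁ = 6371 + 722.5 = 7093.5 km = 7.0935×10⁶ m.
r₂ = 6371 + 10210 = 16581 km = 1.6581×10⁷ m.
Transfer ellipse a_t = (r₁ + r₂)/2 = 1.184×10⁷ m.
At r₁: circular v_c1 = √(μ/r₁) = 7496 m/s; transfer-perigee v_p = √[μ(2/r₁ − 1/a_t)] = 8872 m/s.
Δv₁ = v_p − v_c1 = 1376 m/s.
At r₂: circular v_c2 = √(μ/r₂) = 4903 m/s; transfer-apogee v_a = √[μ(2/r₂ − 1/a_t)] = 3795 m/s.
Δv₂ = v_c2 − v_a = 1108 m/s.
Total Δv = Δv₁ + Δv₂ = 2483 m/s = 2.483 km/s.

Δv_total ≈ 2.48 km/s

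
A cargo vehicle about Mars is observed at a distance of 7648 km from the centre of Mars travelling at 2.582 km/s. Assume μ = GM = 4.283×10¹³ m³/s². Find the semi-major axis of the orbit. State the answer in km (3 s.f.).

r = 7.648×10⁶ m.
Specific orbital energy ε = v²/2 − μ/r = (2582)²/2 − 4.283×10¹³/7.648×10⁶ = -2.267×10⁶ J/kg.
Since ε = −μ/(2a), a = −μ/(2ε) = 9.447×10⁶ m = 9447.3 km.

a ≈ 9450 km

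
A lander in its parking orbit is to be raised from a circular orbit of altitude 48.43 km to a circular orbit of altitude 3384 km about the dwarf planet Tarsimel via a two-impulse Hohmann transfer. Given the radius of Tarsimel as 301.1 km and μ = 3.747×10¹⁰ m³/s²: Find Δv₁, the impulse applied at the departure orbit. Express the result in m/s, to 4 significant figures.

Δv ≈ 115.1 m/s

r₁ = 301.1 + 48.43 = 349.53 km = 3.4953×10⁵ m.
r₂ = 301.1 + 3384 = 3685.1 km = 3.6851×10⁶ m.
Transfer ellipse a_t = (r₁ + r₂)/2 = 2.017×10⁶ m.
At r₁: circular v_c1 = √(μ/r₁) = 327.4 m/s; transfer-periapsis v_p = √[μ(2/r₁ − 1/a_t)] = 442.5 m/s.
Δv₁ = v_p − v_c1 = 115.1 m/s.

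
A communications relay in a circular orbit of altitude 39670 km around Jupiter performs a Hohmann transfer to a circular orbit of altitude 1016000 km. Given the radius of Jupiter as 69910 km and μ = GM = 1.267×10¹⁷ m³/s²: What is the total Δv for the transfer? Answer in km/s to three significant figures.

Δv_total ≈ 18.0 km/s

r₁ = 69910 + 39670 = 109580 km = 1.0958×10⁸ m.
r₂ = 69910 + 1016000 = 1085900 km = 1.0859×10⁹ m.
Transfer ellipse a_t = (r₁ + r₂)/2 = 5.977×10⁸ m.
At r₁: circular v_c1 = √(μ/r₁) = 34000 m/s; transfer-perijove v_p = √[μ(2/r₁ − 1/a_t)] = 45830 m/s.
Δv₁ = v_p − v_c1 = 11830 m/s.
At r₂: circular v_c2 = √(μ/r₂) = 10800 m/s; transfer-apojove v_a = √[μ(2/r₂ − 1/a_t)] = 4625 m/s.
Δv₂ = v_c2 − v_a = 6177 m/s.
Total Δv = Δv₁ + Δv₂ = 18000 m/s = 18.00 km/s.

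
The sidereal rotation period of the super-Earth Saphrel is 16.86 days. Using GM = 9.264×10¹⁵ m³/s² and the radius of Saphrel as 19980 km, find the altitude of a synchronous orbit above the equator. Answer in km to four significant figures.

h_sync ≈ 7.726×10⁵ km

T = 16.86 days = 1.457×10⁶ s.
A synchronous orbit has period T, so by Kepler's third law a = (μT²/4π²)^(1/3).
μT²/4π² = 9.264×10¹⁵ × (1.457×10⁶)² / 39.48 = 4.979×10²⁶ m³.
a = 7.926×10⁸ m = 7.9261×10⁵ km.
Altitude h = a − R = 7.9261×10⁵ − 19980 = 7.7263×10⁵ km.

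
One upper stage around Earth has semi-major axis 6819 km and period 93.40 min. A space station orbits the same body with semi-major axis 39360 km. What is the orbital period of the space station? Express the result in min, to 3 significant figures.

T₂ ≈ 1300 min

Kepler's third law: T² ∝ a³, so T₂ = T₁ (a₂/a₁)^(3/2).
a₂/a₁ = 5.772, (a₂/a₁)^(3/2) = 13.87.
T₂ = 93.40 × 13.87 = 1295 min.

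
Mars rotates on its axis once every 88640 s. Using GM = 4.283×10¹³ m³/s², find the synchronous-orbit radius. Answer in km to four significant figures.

A synchronous orbit has period T, so by Kepler's third law a = (μT²/4π²)^(1/3).
μT²/4π² = 4.283×10¹³ × (8.864×10⁴)² / 39.48 = 8.524×10²¹ m³.
a = 2.043×10⁷ m = 20428 km.

r_sync ≈ 20430 km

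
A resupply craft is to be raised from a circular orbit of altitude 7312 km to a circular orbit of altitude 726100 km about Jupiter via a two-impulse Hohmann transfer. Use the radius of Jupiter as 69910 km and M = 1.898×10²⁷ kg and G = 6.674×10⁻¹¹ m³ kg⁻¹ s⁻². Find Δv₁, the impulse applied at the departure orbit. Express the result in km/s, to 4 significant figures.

Δv ≈ 14.19 km/s

μ = GM = 6.674×10⁻¹¹ × 1.898×10²⁷ = 1.267×10¹⁷ m³/s².
r₁ = 69910 + 7312 = 77222 km = 7.7222×10⁷ m.
r₂ = 69910 + 726100 = 796010 km = 7.9601×10⁸ m.
Transfer ellipse a_t = (r₁ + r₂)/2 = 4.366×10⁸ m.
At r₁: circular v_c1 = √(μ/r₁) = 40500 m/s; transfer-perijove v_p = √[μ(2/r₁ − 1/a_t)] = 54690 m/s.
Δv₁ = v_p − v_c1 = 14190 m/s.
= 14.19 km/s.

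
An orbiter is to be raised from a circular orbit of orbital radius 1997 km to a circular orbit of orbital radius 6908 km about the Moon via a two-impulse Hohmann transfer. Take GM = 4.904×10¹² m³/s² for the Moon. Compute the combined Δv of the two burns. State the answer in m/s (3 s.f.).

Δv_total ≈ 663 m/s

r₁ = 1997 km = 1.997×10⁶ m.
r₂ = 6908 km = 6.908×10⁶ m.
Transfer ellipse a_t = (r₁ + r₂)/2 = 4.452×10⁶ m.
At r₁: circular v_c1 = √(μ/r₁) = 1567 m/s; transfer-perilune v_p = √[μ(2/r₁ − 1/a_t)] = 1952 m/s.
Δv₁ = v_p − v_c1 = 384.9 m/s.
At r₂: circular v_c2 = √(μ/r₂) = 842.6 m/s; transfer-apolune v_a = √[μ(2/r₂ − 1/a_t)] = 564.3 m/s.
Δv₂ = v_c2 − v_a = 278.3 m/s.
Total Δv = Δv₁ + Δv₂ = 663.1 m/s.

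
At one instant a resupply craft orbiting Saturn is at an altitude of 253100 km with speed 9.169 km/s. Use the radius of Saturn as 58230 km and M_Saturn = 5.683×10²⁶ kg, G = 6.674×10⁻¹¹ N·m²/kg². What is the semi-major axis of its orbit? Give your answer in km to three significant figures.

a ≈ 2.38×10⁵ km

μ = GM = 6.674×10⁻¹¹ × 5.683×10²⁶ = 3.793×10¹⁶ m³/s².
r = 58230 + 253100 = 3.1133×10⁵ km = 3.113×10⁸ m.
Specific orbital energy ε = v²/2 − μ/r = (9169)²/2 − 3.793×10¹⁶/3.113×10⁸ = -7.979×10⁷ J/kg.
Since ε = −μ/(2a), a = −μ/(2ε) = 2.377×10⁸ m = 2.3767×10⁵ km.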